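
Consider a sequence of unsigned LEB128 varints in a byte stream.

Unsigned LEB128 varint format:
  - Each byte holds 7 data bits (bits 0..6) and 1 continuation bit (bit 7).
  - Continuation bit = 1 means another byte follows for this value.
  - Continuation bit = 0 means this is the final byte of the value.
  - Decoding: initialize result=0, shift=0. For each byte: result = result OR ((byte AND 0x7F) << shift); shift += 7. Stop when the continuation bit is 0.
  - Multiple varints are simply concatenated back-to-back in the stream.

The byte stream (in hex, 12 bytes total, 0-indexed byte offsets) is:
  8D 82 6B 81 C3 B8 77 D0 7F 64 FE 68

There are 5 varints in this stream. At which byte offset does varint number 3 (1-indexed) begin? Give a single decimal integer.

Answer: 7

Derivation:
  byte[0]=0x8D cont=1 payload=0x0D=13: acc |= 13<<0 -> acc=13 shift=7
  byte[1]=0x82 cont=1 payload=0x02=2: acc |= 2<<7 -> acc=269 shift=14
  byte[2]=0x6B cont=0 payload=0x6B=107: acc |= 107<<14 -> acc=1753357 shift=21 [end]
Varint 1: bytes[0:3] = 8D 82 6B -> value 1753357 (3 byte(s))
  byte[3]=0x81 cont=1 payload=0x01=1: acc |= 1<<0 -> acc=1 shift=7
  byte[4]=0xC3 cont=1 payload=0x43=67: acc |= 67<<7 -> acc=8577 shift=14
  byte[5]=0xB8 cont=1 payload=0x38=56: acc |= 56<<14 -> acc=926081 shift=21
  byte[6]=0x77 cont=0 payload=0x77=119: acc |= 119<<21 -> acc=250487169 shift=28 [end]
Varint 2: bytes[3:7] = 81 C3 B8 77 -> value 250487169 (4 byte(s))
  byte[7]=0xD0 cont=1 payload=0x50=80: acc |= 80<<0 -> acc=80 shift=7
  byte[8]=0x7F cont=0 payload=0x7F=127: acc |= 127<<7 -> acc=16336 shift=14 [end]
Varint 3: bytes[7:9] = D0 7F -> value 16336 (2 byte(s))
  byte[9]=0x64 cont=0 payload=0x64=100: acc |= 100<<0 -> acc=100 shift=7 [end]
Varint 4: bytes[9:10] = 64 -> value 100 (1 byte(s))
  byte[10]=0xFE cont=1 payload=0x7E=126: acc |= 126<<0 -> acc=126 shift=7
  byte[11]=0x68 cont=0 payload=0x68=104: acc |= 104<<7 -> acc=13438 shift=14 [end]
Varint 5: bytes[10:12] = FE 68 -> value 13438 (2 byte(s))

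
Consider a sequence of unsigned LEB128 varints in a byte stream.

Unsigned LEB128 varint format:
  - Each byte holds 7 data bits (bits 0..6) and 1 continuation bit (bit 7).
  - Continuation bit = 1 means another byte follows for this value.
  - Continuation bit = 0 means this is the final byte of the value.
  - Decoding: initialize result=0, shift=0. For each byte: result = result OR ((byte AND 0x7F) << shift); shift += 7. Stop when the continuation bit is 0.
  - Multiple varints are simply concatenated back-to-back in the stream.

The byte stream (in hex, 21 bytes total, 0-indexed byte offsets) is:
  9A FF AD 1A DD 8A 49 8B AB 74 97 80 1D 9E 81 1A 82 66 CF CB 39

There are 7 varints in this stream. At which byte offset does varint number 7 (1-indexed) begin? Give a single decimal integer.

Answer: 18

Derivation:
  byte[0]=0x9A cont=1 payload=0x1A=26: acc |= 26<<0 -> acc=26 shift=7
  byte[1]=0xFF cont=1 payload=0x7F=127: acc |= 127<<7 -> acc=16282 shift=14
  byte[2]=0xAD cont=1 payload=0x2D=45: acc |= 45<<14 -> acc=753562 shift=21
  byte[3]=0x1A cont=0 payload=0x1A=26: acc |= 26<<21 -> acc=55279514 shift=28 [end]
Varint 1: bytes[0:4] = 9A FF AD 1A -> value 55279514 (4 byte(s))
  byte[4]=0xDD cont=1 payload=0x5D=93: acc |= 93<<0 -> acc=93 shift=7
  byte[5]=0x8A cont=1 payload=0x0A=10: acc |= 10<<7 -> acc=1373 shift=14
  byte[6]=0x49 cont=0 payload=0x49=73: acc |= 73<<14 -> acc=1197405 shift=21 [end]
Varint 2: bytes[4:7] = DD 8A 49 -> value 1197405 (3 byte(s))
  byte[7]=0x8B cont=1 payload=0x0B=11: acc |= 11<<0 -> acc=11 shift=7
  byte[8]=0xAB cont=1 payload=0x2B=43: acc |= 43<<7 -> acc=5515 shift=14
  byte[9]=0x74 cont=0 payload=0x74=116: acc |= 116<<14 -> acc=1906059 shift=21 [end]
Varint 3: bytes[7:10] = 8B AB 74 -> value 1906059 (3 byte(s))
  byte[10]=0x97 cont=1 payload=0x17=23: acc |= 23<<0 -> acc=23 shift=7
  byte[11]=0x80 cont=1 payload=0x00=0: acc |= 0<<7 -> acc=23 shift=14
  byte[12]=0x1D cont=0 payload=0x1D=29: acc |= 29<<14 -> acc=475159 shift=21 [end]
Varint 4: bytes[10:13] = 97 80 1D -> value 475159 (3 byte(s))
  byte[13]=0x9E cont=1 payload=0x1E=30: acc |= 30<<0 -> acc=30 shift=7
  byte[14]=0x81 cont=1 payload=0x01=1: acc |= 1<<7 -> acc=158 shift=14
  byte[15]=0x1A cont=0 payload=0x1A=26: acc |= 26<<14 -> acc=426142 shift=21 [end]
Varint 5: bytes[13:16] = 9E 81 1A -> value 426142 (3 byte(s))
  byte[16]=0x82 cont=1 payload=0x02=2: acc |= 2<<0 -> acc=2 shift=7
  byte[17]=0x66 cont=0 payload=0x66=102: acc |= 102<<7 -> acc=13058 shift=14 [end]
Varint 6: bytes[16:18] = 82 66 -> value 13058 (2 byte(s))
  byte[18]=0xCF cont=1 payload=0x4F=79: acc |= 79<<0 -> acc=79 shift=7
  byte[19]=0xCB cont=1 payload=0x4B=75: acc |= 75<<7 -> acc=9679 shift=14
  byte[20]=0x39 cont=0 payload=0x39=57: acc |= 57<<14 -> acc=943567 shift=21 [end]
Varint 7: bytes[18:21] = CF CB 39 -> value 943567 (3 byte(s))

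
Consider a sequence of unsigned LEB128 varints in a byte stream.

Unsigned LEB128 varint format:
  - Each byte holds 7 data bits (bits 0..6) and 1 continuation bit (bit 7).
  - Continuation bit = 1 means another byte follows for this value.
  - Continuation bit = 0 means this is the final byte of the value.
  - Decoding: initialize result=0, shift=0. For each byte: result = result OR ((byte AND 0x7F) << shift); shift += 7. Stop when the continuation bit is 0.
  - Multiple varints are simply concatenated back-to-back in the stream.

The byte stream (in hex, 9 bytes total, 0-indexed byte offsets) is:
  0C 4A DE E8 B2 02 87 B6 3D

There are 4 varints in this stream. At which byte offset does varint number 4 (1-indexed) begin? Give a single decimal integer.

  byte[0]=0x0C cont=0 payload=0x0C=12: acc |= 12<<0 -> acc=12 shift=7 [end]
Varint 1: bytes[0:1] = 0C -> value 12 (1 byte(s))
  byte[1]=0x4A cont=0 payload=0x4A=74: acc |= 74<<0 -> acc=74 shift=7 [end]
Varint 2: bytes[1:2] = 4A -> value 74 (1 byte(s))
  byte[2]=0xDE cont=1 payload=0x5E=94: acc |= 94<<0 -> acc=94 shift=7
  byte[3]=0xE8 cont=1 payload=0x68=104: acc |= 104<<7 -> acc=13406 shift=14
  byte[4]=0xB2 cont=1 payload=0x32=50: acc |= 50<<14 -> acc=832606 shift=21
  byte[5]=0x02 cont=0 payload=0x02=2: acc |= 2<<21 -> acc=5026910 shift=28 [end]
Varint 3: bytes[2:6] = DE E8 B2 02 -> value 5026910 (4 byte(s))
  byte[6]=0x87 cont=1 payload=0x07=7: acc |= 7<<0 -> acc=7 shift=7
  byte[7]=0xB6 cont=1 payload=0x36=54: acc |= 54<<7 -> acc=6919 shift=14
  byte[8]=0x3D cont=0 payload=0x3D=61: acc |= 61<<14 -> acc=1006343 shift=21 [end]
Varint 4: bytes[6:9] = 87 B6 3D -> value 1006343 (3 byte(s))

Answer: 6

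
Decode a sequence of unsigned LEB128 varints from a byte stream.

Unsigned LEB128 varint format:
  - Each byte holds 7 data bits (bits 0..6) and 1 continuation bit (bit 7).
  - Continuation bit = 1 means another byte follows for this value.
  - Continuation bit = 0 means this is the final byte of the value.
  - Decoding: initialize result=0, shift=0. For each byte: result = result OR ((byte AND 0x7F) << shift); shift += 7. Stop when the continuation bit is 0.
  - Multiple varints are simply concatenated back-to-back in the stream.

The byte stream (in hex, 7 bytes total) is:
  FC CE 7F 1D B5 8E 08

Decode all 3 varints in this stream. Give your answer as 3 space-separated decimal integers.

Answer: 2090876 29 132917

Derivation:
  byte[0]=0xFC cont=1 payload=0x7C=124: acc |= 124<<0 -> acc=124 shift=7
  byte[1]=0xCE cont=1 payload=0x4E=78: acc |= 78<<7 -> acc=10108 shift=14
  byte[2]=0x7F cont=0 payload=0x7F=127: acc |= 127<<14 -> acc=2090876 shift=21 [end]
Varint 1: bytes[0:3] = FC CE 7F -> value 2090876 (3 byte(s))
  byte[3]=0x1D cont=0 payload=0x1D=29: acc |= 29<<0 -> acc=29 shift=7 [end]
Varint 2: bytes[3:4] = 1D -> value 29 (1 byte(s))
  byte[4]=0xB5 cont=1 payload=0x35=53: acc |= 53<<0 -> acc=53 shift=7
  byte[5]=0x8E cont=1 payload=0x0E=14: acc |= 14<<7 -> acc=1845 shift=14
  byte[6]=0x08 cont=0 payload=0x08=8: acc |= 8<<14 -> acc=132917 shift=21 [end]
Varint 3: bytes[4:7] = B5 8E 08 -> value 132917 (3 byte(s))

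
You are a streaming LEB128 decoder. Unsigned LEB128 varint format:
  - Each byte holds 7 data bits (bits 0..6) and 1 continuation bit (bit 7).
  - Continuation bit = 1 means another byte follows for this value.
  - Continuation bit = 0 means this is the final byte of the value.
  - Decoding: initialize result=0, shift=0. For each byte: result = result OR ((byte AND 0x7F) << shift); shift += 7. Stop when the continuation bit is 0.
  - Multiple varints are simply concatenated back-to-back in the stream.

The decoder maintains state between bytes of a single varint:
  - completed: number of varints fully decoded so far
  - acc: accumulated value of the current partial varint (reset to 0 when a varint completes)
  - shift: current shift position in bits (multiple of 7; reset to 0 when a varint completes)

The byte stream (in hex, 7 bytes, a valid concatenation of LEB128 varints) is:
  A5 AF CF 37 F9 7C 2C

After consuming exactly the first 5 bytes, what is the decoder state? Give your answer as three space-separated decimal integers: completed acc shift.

byte[0]=0xA5 cont=1 payload=0x25: acc |= 37<<0 -> completed=0 acc=37 shift=7
byte[1]=0xAF cont=1 payload=0x2F: acc |= 47<<7 -> completed=0 acc=6053 shift=14
byte[2]=0xCF cont=1 payload=0x4F: acc |= 79<<14 -> completed=0 acc=1300389 shift=21
byte[3]=0x37 cont=0 payload=0x37: varint #1 complete (value=116643749); reset -> completed=1 acc=0 shift=0
byte[4]=0xF9 cont=1 payload=0x79: acc |= 121<<0 -> completed=1 acc=121 shift=7

Answer: 1 121 7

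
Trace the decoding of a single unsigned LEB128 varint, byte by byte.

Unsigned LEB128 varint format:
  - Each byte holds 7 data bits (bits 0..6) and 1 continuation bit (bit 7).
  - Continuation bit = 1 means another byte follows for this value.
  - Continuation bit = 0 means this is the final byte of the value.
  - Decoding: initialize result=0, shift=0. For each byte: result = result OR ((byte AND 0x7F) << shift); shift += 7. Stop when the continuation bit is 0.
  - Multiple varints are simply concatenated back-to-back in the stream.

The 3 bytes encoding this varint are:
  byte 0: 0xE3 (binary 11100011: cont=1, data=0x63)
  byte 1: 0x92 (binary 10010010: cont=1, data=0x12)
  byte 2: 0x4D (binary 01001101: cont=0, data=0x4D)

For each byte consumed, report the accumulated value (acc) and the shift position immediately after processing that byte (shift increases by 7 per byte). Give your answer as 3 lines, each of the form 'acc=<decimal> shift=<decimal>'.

Answer: acc=99 shift=7
acc=2403 shift=14
acc=1263971 shift=21

Derivation:
byte 0=0xE3: payload=0x63=99, contrib = 99<<0 = 99; acc -> 99, shift -> 7
byte 1=0x92: payload=0x12=18, contrib = 18<<7 = 2304; acc -> 2403, shift -> 14
byte 2=0x4D: payload=0x4D=77, contrib = 77<<14 = 1261568; acc -> 1263971, shift -> 21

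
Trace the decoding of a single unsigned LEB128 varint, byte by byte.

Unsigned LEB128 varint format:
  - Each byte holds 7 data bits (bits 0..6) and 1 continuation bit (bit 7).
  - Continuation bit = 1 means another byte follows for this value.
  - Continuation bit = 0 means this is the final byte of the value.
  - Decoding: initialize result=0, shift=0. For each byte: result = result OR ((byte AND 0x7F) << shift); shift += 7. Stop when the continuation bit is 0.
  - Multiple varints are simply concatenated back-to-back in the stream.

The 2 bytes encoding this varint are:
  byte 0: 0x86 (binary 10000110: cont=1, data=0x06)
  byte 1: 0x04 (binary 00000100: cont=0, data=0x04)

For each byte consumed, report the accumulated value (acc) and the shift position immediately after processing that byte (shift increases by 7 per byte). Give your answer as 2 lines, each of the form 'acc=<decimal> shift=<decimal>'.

byte 0=0x86: payload=0x06=6, contrib = 6<<0 = 6; acc -> 6, shift -> 7
byte 1=0x04: payload=0x04=4, contrib = 4<<7 = 512; acc -> 518, shift -> 14

Answer: acc=6 shift=7
acc=518 shift=14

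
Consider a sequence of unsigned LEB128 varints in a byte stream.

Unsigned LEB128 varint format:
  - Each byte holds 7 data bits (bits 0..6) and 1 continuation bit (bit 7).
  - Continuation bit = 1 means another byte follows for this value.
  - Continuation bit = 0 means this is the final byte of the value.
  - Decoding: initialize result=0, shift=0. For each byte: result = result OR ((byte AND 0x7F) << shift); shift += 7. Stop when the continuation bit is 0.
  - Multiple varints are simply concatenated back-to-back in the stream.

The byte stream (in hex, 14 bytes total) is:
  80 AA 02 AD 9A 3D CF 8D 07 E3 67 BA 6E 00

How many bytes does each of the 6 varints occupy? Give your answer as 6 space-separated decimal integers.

Answer: 3 3 3 2 2 1

Derivation:
  byte[0]=0x80 cont=1 payload=0x00=0: acc |= 0<<0 -> acc=0 shift=7
  byte[1]=0xAA cont=1 payload=0x2A=42: acc |= 42<<7 -> acc=5376 shift=14
  byte[2]=0x02 cont=0 payload=0x02=2: acc |= 2<<14 -> acc=38144 shift=21 [end]
Varint 1: bytes[0:3] = 80 AA 02 -> value 38144 (3 byte(s))
  byte[3]=0xAD cont=1 payload=0x2D=45: acc |= 45<<0 -> acc=45 shift=7
  byte[4]=0x9A cont=1 payload=0x1A=26: acc |= 26<<7 -> acc=3373 shift=14
  byte[5]=0x3D cont=0 payload=0x3D=61: acc |= 61<<14 -> acc=1002797 shift=21 [end]
Varint 2: bytes[3:6] = AD 9A 3D -> value 1002797 (3 byte(s))
  byte[6]=0xCF cont=1 payload=0x4F=79: acc |= 79<<0 -> acc=79 shift=7
  byte[7]=0x8D cont=1 payload=0x0D=13: acc |= 13<<7 -> acc=1743 shift=14
  byte[8]=0x07 cont=0 payload=0x07=7: acc |= 7<<14 -> acc=116431 shift=21 [end]
Varint 3: bytes[6:9] = CF 8D 07 -> value 116431 (3 byte(s))
  byte[9]=0xE3 cont=1 payload=0x63=99: acc |= 99<<0 -> acc=99 shift=7
  byte[10]=0x67 cont=0 payload=0x67=103: acc |= 103<<7 -> acc=13283 shift=14 [end]
Varint 4: bytes[9:11] = E3 67 -> value 13283 (2 byte(s))
  byte[11]=0xBA cont=1 payload=0x3A=58: acc |= 58<<0 -> acc=58 shift=7
  byte[12]=0x6E cont=0 payload=0x6E=110: acc |= 110<<7 -> acc=14138 shift=14 [end]
Varint 5: bytes[11:13] = BA 6E -> value 14138 (2 byte(s))
  byte[13]=0x00 cont=0 payload=0x00=0: acc |= 0<<0 -> acc=0 shift=7 [end]
Varint 6: bytes[13:14] = 00 -> value 0 (1 byte(s))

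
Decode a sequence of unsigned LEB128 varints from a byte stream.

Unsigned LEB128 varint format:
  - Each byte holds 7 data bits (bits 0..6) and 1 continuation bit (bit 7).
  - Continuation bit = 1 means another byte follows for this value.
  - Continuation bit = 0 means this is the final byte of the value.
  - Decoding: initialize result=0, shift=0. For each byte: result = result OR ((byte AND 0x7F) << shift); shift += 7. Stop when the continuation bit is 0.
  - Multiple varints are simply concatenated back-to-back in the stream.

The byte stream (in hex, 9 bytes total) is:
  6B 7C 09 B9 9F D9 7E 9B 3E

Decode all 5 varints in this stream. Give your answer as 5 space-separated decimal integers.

  byte[0]=0x6B cont=0 payload=0x6B=107: acc |= 107<<0 -> acc=107 shift=7 [end]
Varint 1: bytes[0:1] = 6B -> value 107 (1 byte(s))
  byte[1]=0x7C cont=0 payload=0x7C=124: acc |= 124<<0 -> acc=124 shift=7 [end]
Varint 2: bytes[1:2] = 7C -> value 124 (1 byte(s))
  byte[2]=0x09 cont=0 payload=0x09=9: acc |= 9<<0 -> acc=9 shift=7 [end]
Varint 3: bytes[2:3] = 09 -> value 9 (1 byte(s))
  byte[3]=0xB9 cont=1 payload=0x39=57: acc |= 57<<0 -> acc=57 shift=7
  byte[4]=0x9F cont=1 payload=0x1F=31: acc |= 31<<7 -> acc=4025 shift=14
  byte[5]=0xD9 cont=1 payload=0x59=89: acc |= 89<<14 -> acc=1462201 shift=21
  byte[6]=0x7E cont=0 payload=0x7E=126: acc |= 126<<21 -> acc=265703353 shift=28 [end]
Varint 4: bytes[3:7] = B9 9F D9 7E -> value 265703353 (4 byte(s))
  byte[7]=0x9B cont=1 payload=0x1B=27: acc |= 27<<0 -> acc=27 shift=7
  byte[8]=0x3E cont=0 payload=0x3E=62: acc |= 62<<7 -> acc=7963 shift=14 [end]
Varint 5: bytes[7:9] = 9B 3E -> value 7963 (2 byte(s))

Answer: 107 124 9 265703353 7963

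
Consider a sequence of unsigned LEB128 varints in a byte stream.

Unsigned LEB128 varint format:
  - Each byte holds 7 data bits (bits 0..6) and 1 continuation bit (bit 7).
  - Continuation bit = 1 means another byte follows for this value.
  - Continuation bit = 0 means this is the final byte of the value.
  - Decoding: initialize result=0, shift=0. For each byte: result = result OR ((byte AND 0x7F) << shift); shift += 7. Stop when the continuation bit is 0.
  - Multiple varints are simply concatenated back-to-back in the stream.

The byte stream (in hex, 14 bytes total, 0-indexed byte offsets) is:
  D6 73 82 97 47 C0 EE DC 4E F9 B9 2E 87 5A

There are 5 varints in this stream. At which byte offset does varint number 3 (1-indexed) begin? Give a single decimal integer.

Answer: 5

Derivation:
  byte[0]=0xD6 cont=1 payload=0x56=86: acc |= 86<<0 -> acc=86 shift=7
  byte[1]=0x73 cont=0 payload=0x73=115: acc |= 115<<7 -> acc=14806 shift=14 [end]
Varint 1: bytes[0:2] = D6 73 -> value 14806 (2 byte(s))
  byte[2]=0x82 cont=1 payload=0x02=2: acc |= 2<<0 -> acc=2 shift=7
  byte[3]=0x97 cont=1 payload=0x17=23: acc |= 23<<7 -> acc=2946 shift=14
  byte[4]=0x47 cont=0 payload=0x47=71: acc |= 71<<14 -> acc=1166210 shift=21 [end]
Varint 2: bytes[2:5] = 82 97 47 -> value 1166210 (3 byte(s))
  byte[5]=0xC0 cont=1 payload=0x40=64: acc |= 64<<0 -> acc=64 shift=7
  byte[6]=0xEE cont=1 payload=0x6E=110: acc |= 110<<7 -> acc=14144 shift=14
  byte[7]=0xDC cont=1 payload=0x5C=92: acc |= 92<<14 -> acc=1521472 shift=21
  byte[8]=0x4E cont=0 payload=0x4E=78: acc |= 78<<21 -> acc=165099328 shift=28 [end]
Varint 3: bytes[5:9] = C0 EE DC 4E -> value 165099328 (4 byte(s))
  byte[9]=0xF9 cont=1 payload=0x79=121: acc |= 121<<0 -> acc=121 shift=7
  byte[10]=0xB9 cont=1 payload=0x39=57: acc |= 57<<7 -> acc=7417 shift=14
  byte[11]=0x2E cont=0 payload=0x2E=46: acc |= 46<<14 -> acc=761081 shift=21 [end]
Varint 4: bytes[9:12] = F9 B9 2E -> value 761081 (3 byte(s))
  byte[12]=0x87 cont=1 payload=0x07=7: acc |= 7<<0 -> acc=7 shift=7
  byte[13]=0x5A cont=0 payload=0x5A=90: acc |= 90<<7 -> acc=11527 shift=14 [end]
Varint 5: bytes[12:14] = 87 5A -> value 11527 (2 byte(s))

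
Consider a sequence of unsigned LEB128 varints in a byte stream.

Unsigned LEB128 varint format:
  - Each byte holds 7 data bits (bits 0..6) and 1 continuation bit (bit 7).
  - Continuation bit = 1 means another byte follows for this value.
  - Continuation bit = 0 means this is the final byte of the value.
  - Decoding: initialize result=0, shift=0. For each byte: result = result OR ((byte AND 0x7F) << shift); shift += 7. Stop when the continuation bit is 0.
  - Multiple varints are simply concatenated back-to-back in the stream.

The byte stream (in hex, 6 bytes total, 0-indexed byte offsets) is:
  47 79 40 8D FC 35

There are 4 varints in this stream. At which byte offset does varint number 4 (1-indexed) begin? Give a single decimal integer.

  byte[0]=0x47 cont=0 payload=0x47=71: acc |= 71<<0 -> acc=71 shift=7 [end]
Varint 1: bytes[0:1] = 47 -> value 71 (1 byte(s))
  byte[1]=0x79 cont=0 payload=0x79=121: acc |= 121<<0 -> acc=121 shift=7 [end]
Varint 2: bytes[1:2] = 79 -> value 121 (1 byte(s))
  byte[2]=0x40 cont=0 payload=0x40=64: acc |= 64<<0 -> acc=64 shift=7 [end]
Varint 3: bytes[2:3] = 40 -> value 64 (1 byte(s))
  byte[3]=0x8D cont=1 payload=0x0D=13: acc |= 13<<0 -> acc=13 shift=7
  byte[4]=0xFC cont=1 payload=0x7C=124: acc |= 124<<7 -> acc=15885 shift=14
  byte[5]=0x35 cont=0 payload=0x35=53: acc |= 53<<14 -> acc=884237 shift=21 [end]
Varint 4: bytes[3:6] = 8D FC 35 -> value 884237 (3 byte(s))

Answer: 3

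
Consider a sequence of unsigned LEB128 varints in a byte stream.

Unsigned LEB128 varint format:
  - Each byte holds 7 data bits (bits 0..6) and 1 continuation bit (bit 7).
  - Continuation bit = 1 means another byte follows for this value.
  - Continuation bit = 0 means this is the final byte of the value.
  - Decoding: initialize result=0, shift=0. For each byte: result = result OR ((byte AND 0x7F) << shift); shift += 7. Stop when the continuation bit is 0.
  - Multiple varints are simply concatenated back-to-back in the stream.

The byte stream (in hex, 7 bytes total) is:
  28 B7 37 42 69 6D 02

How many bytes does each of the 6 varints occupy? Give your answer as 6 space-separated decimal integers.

  byte[0]=0x28 cont=0 payload=0x28=40: acc |= 40<<0 -> acc=40 shift=7 [end]
Varint 1: bytes[0:1] = 28 -> value 40 (1 byte(s))
  byte[1]=0xB7 cont=1 payload=0x37=55: acc |= 55<<0 -> acc=55 shift=7
  byte[2]=0x37 cont=0 payload=0x37=55: acc |= 55<<7 -> acc=7095 shift=14 [end]
Varint 2: bytes[1:3] = B7 37 -> value 7095 (2 byte(s))
  byte[3]=0x42 cont=0 payload=0x42=66: acc |= 66<<0 -> acc=66 shift=7 [end]
Varint 3: bytes[3:4] = 42 -> value 66 (1 byte(s))
  byte[4]=0x69 cont=0 payload=0x69=105: acc |= 105<<0 -> acc=105 shift=7 [end]
Varint 4: bytes[4:5] = 69 -> value 105 (1 byte(s))
  byte[5]=0x6D cont=0 payload=0x6D=109: acc |= 109<<0 -> acc=109 shift=7 [end]
Varint 5: bytes[5:6] = 6D -> value 109 (1 byte(s))
  byte[6]=0x02 cont=0 payload=0x02=2: acc |= 2<<0 -> acc=2 shift=7 [end]
Varint 6: bytes[6:7] = 02 -> value 2 (1 byte(s))

Answer: 1 2 1 1 1 1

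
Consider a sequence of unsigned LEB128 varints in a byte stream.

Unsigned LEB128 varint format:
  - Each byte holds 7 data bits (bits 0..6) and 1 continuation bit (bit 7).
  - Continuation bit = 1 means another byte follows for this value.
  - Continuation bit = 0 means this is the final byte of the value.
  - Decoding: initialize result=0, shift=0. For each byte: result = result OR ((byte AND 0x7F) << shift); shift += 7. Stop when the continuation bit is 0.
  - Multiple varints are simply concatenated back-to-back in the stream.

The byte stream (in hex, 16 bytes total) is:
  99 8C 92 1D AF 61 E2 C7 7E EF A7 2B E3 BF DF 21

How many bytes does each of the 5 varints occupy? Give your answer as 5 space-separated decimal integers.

  byte[0]=0x99 cont=1 payload=0x19=25: acc |= 25<<0 -> acc=25 shift=7
  byte[1]=0x8C cont=1 payload=0x0C=12: acc |= 12<<7 -> acc=1561 shift=14
  byte[2]=0x92 cont=1 payload=0x12=18: acc |= 18<<14 -> acc=296473 shift=21
  byte[3]=0x1D cont=0 payload=0x1D=29: acc |= 29<<21 -> acc=61113881 shift=28 [end]
Varint 1: bytes[0:4] = 99 8C 92 1D -> value 61113881 (4 byte(s))
  byte[4]=0xAF cont=1 payload=0x2F=47: acc |= 47<<0 -> acc=47 shift=7
  byte[5]=0x61 cont=0 payload=0x61=97: acc |= 97<<7 -> acc=12463 shift=14 [end]
Varint 2: bytes[4:6] = AF 61 -> value 12463 (2 byte(s))
  byte[6]=0xE2 cont=1 payload=0x62=98: acc |= 98<<0 -> acc=98 shift=7
  byte[7]=0xC7 cont=1 payload=0x47=71: acc |= 71<<7 -> acc=9186 shift=14
  byte[8]=0x7E cont=0 payload=0x7E=126: acc |= 126<<14 -> acc=2073570 shift=21 [end]
Varint 3: bytes[6:9] = E2 C7 7E -> value 2073570 (3 byte(s))
  byte[9]=0xEF cont=1 payload=0x6F=111: acc |= 111<<0 -> acc=111 shift=7
  byte[10]=0xA7 cont=1 payload=0x27=39: acc |= 39<<7 -> acc=5103 shift=14
  byte[11]=0x2B cont=0 payload=0x2B=43: acc |= 43<<14 -> acc=709615 shift=21 [end]
Varint 4: bytes[9:12] = EF A7 2B -> value 709615 (3 byte(s))
  byte[12]=0xE3 cont=1 payload=0x63=99: acc |= 99<<0 -> acc=99 shift=7
  byte[13]=0xBF cont=1 payload=0x3F=63: acc |= 63<<7 -> acc=8163 shift=14
  byte[14]=0xDF cont=1 payload=0x5F=95: acc |= 95<<14 -> acc=1564643 shift=21
  byte[15]=0x21 cont=0 payload=0x21=33: acc |= 33<<21 -> acc=70770659 shift=28 [end]
Varint 5: bytes[12:16] = E3 BF DF 21 -> value 70770659 (4 byte(s))

Answer: 4 2 3 3 4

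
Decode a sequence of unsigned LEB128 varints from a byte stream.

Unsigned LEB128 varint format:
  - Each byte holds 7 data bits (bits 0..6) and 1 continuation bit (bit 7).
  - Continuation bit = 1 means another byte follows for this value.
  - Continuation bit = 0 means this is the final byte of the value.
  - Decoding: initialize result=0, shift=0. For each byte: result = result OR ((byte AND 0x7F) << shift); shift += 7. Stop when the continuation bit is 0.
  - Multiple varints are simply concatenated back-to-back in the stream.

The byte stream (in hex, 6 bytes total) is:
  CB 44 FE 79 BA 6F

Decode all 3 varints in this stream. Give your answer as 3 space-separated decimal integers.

Answer: 8779 15614 14266

Derivation:
  byte[0]=0xCB cont=1 payload=0x4B=75: acc |= 75<<0 -> acc=75 shift=7
  byte[1]=0x44 cont=0 payload=0x44=68: acc |= 68<<7 -> acc=8779 shift=14 [end]
Varint 1: bytes[0:2] = CB 44 -> value 8779 (2 byte(s))
  byte[2]=0xFE cont=1 payload=0x7E=126: acc |= 126<<0 -> acc=126 shift=7
  byte[3]=0x79 cont=0 payload=0x79=121: acc |= 121<<7 -> acc=15614 shift=14 [end]
Varint 2: bytes[2:4] = FE 79 -> value 15614 (2 byte(s))
  byte[4]=0xBA cont=1 payload=0x3A=58: acc |= 58<<0 -> acc=58 shift=7
  byte[5]=0x6F cont=0 payload=0x6F=111: acc |= 111<<7 -> acc=14266 shift=14 [end]
Varint 3: bytes[4:6] = BA 6F -> value 14266 (2 byte(s))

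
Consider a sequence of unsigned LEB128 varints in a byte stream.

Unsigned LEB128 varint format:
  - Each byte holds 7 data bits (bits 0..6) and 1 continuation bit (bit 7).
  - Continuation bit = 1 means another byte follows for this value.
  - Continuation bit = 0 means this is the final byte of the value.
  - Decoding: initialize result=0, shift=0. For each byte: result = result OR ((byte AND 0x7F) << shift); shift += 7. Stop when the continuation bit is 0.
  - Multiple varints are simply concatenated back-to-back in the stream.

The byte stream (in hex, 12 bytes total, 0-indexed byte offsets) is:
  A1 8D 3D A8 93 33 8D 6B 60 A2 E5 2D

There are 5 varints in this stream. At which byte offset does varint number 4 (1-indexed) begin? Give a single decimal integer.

Answer: 8

Derivation:
  byte[0]=0xA1 cont=1 payload=0x21=33: acc |= 33<<0 -> acc=33 shift=7
  byte[1]=0x8D cont=1 payload=0x0D=13: acc |= 13<<7 -> acc=1697 shift=14
  byte[2]=0x3D cont=0 payload=0x3D=61: acc |= 61<<14 -> acc=1001121 shift=21 [end]
Varint 1: bytes[0:3] = A1 8D 3D -> value 1001121 (3 byte(s))
  byte[3]=0xA8 cont=1 payload=0x28=40: acc |= 40<<0 -> acc=40 shift=7
  byte[4]=0x93 cont=1 payload=0x13=19: acc |= 19<<7 -> acc=2472 shift=14
  byte[5]=0x33 cont=0 payload=0x33=51: acc |= 51<<14 -> acc=838056 shift=21 [end]
Varint 2: bytes[3:6] = A8 93 33 -> value 838056 (3 byte(s))
  byte[6]=0x8D cont=1 payload=0x0D=13: acc |= 13<<0 -> acc=13 shift=7
  byte[7]=0x6B cont=0 payload=0x6B=107: acc |= 107<<7 -> acc=13709 shift=14 [end]
Varint 3: bytes[6:8] = 8D 6B -> value 13709 (2 byte(s))
  byte[8]=0x60 cont=0 payload=0x60=96: acc |= 96<<0 -> acc=96 shift=7 [end]
Varint 4: bytes[8:9] = 60 -> value 96 (1 byte(s))
  byte[9]=0xA2 cont=1 payload=0x22=34: acc |= 34<<0 -> acc=34 shift=7
  byte[10]=0xE5 cont=1 payload=0x65=101: acc |= 101<<7 -> acc=12962 shift=14
  byte[11]=0x2D cont=0 payload=0x2D=45: acc |= 45<<14 -> acc=750242 shift=21 [end]
Varint 5: bytes[9:12] = A2 E5 2D -> value 750242 (3 byte(s))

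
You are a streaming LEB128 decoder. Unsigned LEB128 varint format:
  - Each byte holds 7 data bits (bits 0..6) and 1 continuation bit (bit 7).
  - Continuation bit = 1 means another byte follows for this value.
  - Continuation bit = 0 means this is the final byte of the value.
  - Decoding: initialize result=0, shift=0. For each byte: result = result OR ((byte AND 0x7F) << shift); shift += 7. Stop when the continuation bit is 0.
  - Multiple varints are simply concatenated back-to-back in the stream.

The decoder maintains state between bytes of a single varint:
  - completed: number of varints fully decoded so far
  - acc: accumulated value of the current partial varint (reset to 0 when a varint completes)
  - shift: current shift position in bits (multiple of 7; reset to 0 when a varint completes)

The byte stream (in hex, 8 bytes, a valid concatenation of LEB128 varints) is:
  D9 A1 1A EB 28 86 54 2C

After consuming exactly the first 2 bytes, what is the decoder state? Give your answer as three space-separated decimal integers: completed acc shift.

byte[0]=0xD9 cont=1 payload=0x59: acc |= 89<<0 -> completed=0 acc=89 shift=7
byte[1]=0xA1 cont=1 payload=0x21: acc |= 33<<7 -> completed=0 acc=4313 shift=14

Answer: 0 4313 14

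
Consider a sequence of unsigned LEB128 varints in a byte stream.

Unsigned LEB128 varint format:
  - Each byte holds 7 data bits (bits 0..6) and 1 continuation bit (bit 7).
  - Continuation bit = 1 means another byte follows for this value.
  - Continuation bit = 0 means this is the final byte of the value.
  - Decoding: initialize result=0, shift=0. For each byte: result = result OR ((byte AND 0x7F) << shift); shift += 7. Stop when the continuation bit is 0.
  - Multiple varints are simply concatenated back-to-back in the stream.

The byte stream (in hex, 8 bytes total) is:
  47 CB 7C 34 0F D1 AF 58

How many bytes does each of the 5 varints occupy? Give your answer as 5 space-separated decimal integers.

  byte[0]=0x47 cont=0 payload=0x47=71: acc |= 71<<0 -> acc=71 shift=7 [end]
Varint 1: bytes[0:1] = 47 -> value 71 (1 byte(s))
  byte[1]=0xCB cont=1 payload=0x4B=75: acc |= 75<<0 -> acc=75 shift=7
  byte[2]=0x7C cont=0 payload=0x7C=124: acc |= 124<<7 -> acc=15947 shift=14 [end]
Varint 2: bytes[1:3] = CB 7C -> value 15947 (2 byte(s))
  byte[3]=0x34 cont=0 payload=0x34=52: acc |= 52<<0 -> acc=52 shift=7 [end]
Varint 3: bytes[3:4] = 34 -> value 52 (1 byte(s))
  byte[4]=0x0F cont=0 payload=0x0F=15: acc |= 15<<0 -> acc=15 shift=7 [end]
Varint 4: bytes[4:5] = 0F -> value 15 (1 byte(s))
  byte[5]=0xD1 cont=1 payload=0x51=81: acc |= 81<<0 -> acc=81 shift=7
  byte[6]=0xAF cont=1 payload=0x2F=47: acc |= 47<<7 -> acc=6097 shift=14
  byte[7]=0x58 cont=0 payload=0x58=88: acc |= 88<<14 -> acc=1447889 shift=21 [end]
Varint 5: bytes[5:8] = D1 AF 58 -> value 1447889 (3 byte(s))

Answer: 1 2 1 1 3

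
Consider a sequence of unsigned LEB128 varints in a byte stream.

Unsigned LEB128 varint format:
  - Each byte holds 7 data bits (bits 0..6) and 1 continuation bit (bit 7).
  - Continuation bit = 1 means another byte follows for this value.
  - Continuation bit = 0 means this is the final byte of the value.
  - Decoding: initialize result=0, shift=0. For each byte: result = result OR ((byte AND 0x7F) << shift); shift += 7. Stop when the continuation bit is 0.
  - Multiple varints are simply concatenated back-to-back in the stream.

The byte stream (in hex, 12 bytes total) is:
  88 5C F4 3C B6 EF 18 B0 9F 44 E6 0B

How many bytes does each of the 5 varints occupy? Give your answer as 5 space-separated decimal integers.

Answer: 2 2 3 3 2

Derivation:
  byte[0]=0x88 cont=1 payload=0x08=8: acc |= 8<<0 -> acc=8 shift=7
  byte[1]=0x5C cont=0 payload=0x5C=92: acc |= 92<<7 -> acc=11784 shift=14 [end]
Varint 1: bytes[0:2] = 88 5C -> value 11784 (2 byte(s))
  byte[2]=0xF4 cont=1 payload=0x74=116: acc |= 116<<0 -> acc=116 shift=7
  byte[3]=0x3C cont=0 payload=0x3C=60: acc |= 60<<7 -> acc=7796 shift=14 [end]
Varint 2: bytes[2:4] = F4 3C -> value 7796 (2 byte(s))
  byte[4]=0xB6 cont=1 payload=0x36=54: acc |= 54<<0 -> acc=54 shift=7
  byte[5]=0xEF cont=1 payload=0x6F=111: acc |= 111<<7 -> acc=14262 shift=14
  byte[6]=0x18 cont=0 payload=0x18=24: acc |= 24<<14 -> acc=407478 shift=21 [end]
Varint 3: bytes[4:7] = B6 EF 18 -> value 407478 (3 byte(s))
  byte[7]=0xB0 cont=1 payload=0x30=48: acc |= 48<<0 -> acc=48 shift=7
  byte[8]=0x9F cont=1 payload=0x1F=31: acc |= 31<<7 -> acc=4016 shift=14
  byte[9]=0x44 cont=0 payload=0x44=68: acc |= 68<<14 -> acc=1118128 shift=21 [end]
Varint 4: bytes[7:10] = B0 9F 44 -> value 1118128 (3 byte(s))
  byte[10]=0xE6 cont=1 payload=0x66=102: acc |= 102<<0 -> acc=102 shift=7
  byte[11]=0x0B cont=0 payload=0x0B=11: acc |= 11<<7 -> acc=1510 shift=14 [end]
Varint 5: bytes[10:12] = E6 0B -> value 1510 (2 byte(s))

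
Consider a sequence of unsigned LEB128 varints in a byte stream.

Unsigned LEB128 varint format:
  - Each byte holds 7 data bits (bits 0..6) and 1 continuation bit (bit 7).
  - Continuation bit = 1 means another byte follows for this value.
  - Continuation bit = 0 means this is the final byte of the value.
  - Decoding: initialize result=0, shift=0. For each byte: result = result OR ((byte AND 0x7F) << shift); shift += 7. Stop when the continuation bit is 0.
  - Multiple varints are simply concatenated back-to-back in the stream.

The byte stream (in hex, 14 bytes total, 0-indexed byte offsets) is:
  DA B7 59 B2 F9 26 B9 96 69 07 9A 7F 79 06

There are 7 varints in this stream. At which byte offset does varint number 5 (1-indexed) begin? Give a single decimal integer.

  byte[0]=0xDA cont=1 payload=0x5A=90: acc |= 90<<0 -> acc=90 shift=7
  byte[1]=0xB7 cont=1 payload=0x37=55: acc |= 55<<7 -> acc=7130 shift=14
  byte[2]=0x59 cont=0 payload=0x59=89: acc |= 89<<14 -> acc=1465306 shift=21 [end]
Varint 1: bytes[0:3] = DA B7 59 -> value 1465306 (3 byte(s))
  byte[3]=0xB2 cont=1 payload=0x32=50: acc |= 50<<0 -> acc=50 shift=7
  byte[4]=0xF9 cont=1 payload=0x79=121: acc |= 121<<7 -> acc=15538 shift=14
  byte[5]=0x26 cont=0 payload=0x26=38: acc |= 38<<14 -> acc=638130 shift=21 [end]
Varint 2: bytes[3:6] = B2 F9 26 -> value 638130 (3 byte(s))
  byte[6]=0xB9 cont=1 payload=0x39=57: acc |= 57<<0 -> acc=57 shift=7
  byte[7]=0x96 cont=1 payload=0x16=22: acc |= 22<<7 -> acc=2873 shift=14
  byte[8]=0x69 cont=0 payload=0x69=105: acc |= 105<<14 -> acc=1723193 shift=21 [end]
Varint 3: bytes[6:9] = B9 96 69 -> value 1723193 (3 byte(s))
  byte[9]=0x07 cont=0 payload=0x07=7: acc |= 7<<0 -> acc=7 shift=7 [end]
Varint 4: bytes[9:10] = 07 -> value 7 (1 byte(s))
  byte[10]=0x9A cont=1 payload=0x1A=26: acc |= 26<<0 -> acc=26 shift=7
  byte[11]=0x7F cont=0 payload=0x7F=127: acc |= 127<<7 -> acc=16282 shift=14 [end]
Varint 5: bytes[10:12] = 9A 7F -> value 16282 (2 byte(s))
  byte[12]=0x79 cont=0 payload=0x79=121: acc |= 121<<0 -> acc=121 shift=7 [end]
Varint 6: bytes[12:13] = 79 -> value 121 (1 byte(s))
  byte[13]=0x06 cont=0 payload=0x06=6: acc |= 6<<0 -> acc=6 shift=7 [end]
Varint 7: bytes[13:14] = 06 -> value 6 (1 byte(s))

Answer: 10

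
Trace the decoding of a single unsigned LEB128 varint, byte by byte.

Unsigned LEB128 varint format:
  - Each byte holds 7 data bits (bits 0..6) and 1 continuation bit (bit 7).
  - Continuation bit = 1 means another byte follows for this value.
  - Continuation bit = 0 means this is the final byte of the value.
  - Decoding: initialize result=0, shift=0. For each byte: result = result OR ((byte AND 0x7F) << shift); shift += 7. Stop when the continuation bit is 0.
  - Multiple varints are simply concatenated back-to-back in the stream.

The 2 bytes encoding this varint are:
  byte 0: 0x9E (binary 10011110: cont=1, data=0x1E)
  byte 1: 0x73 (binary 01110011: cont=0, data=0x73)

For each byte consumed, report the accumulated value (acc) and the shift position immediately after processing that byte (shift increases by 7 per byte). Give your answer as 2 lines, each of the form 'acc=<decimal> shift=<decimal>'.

Answer: acc=30 shift=7
acc=14750 shift=14

Derivation:
byte 0=0x9E: payload=0x1E=30, contrib = 30<<0 = 30; acc -> 30, shift -> 7
byte 1=0x73: payload=0x73=115, contrib = 115<<7 = 14720; acc -> 14750, shift -> 14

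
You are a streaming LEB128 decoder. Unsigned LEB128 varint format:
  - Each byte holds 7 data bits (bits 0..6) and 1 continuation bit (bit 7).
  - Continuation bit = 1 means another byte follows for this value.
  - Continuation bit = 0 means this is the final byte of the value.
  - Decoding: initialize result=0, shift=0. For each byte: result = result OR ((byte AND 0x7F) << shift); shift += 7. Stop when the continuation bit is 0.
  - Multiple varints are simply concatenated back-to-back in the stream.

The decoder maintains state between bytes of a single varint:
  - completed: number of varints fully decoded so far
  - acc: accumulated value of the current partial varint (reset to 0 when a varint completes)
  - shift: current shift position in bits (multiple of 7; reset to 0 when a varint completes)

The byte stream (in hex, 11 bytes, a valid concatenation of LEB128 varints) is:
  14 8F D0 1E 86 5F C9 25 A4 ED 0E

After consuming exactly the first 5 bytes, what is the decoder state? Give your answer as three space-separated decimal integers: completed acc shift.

Answer: 2 6 7

Derivation:
byte[0]=0x14 cont=0 payload=0x14: varint #1 complete (value=20); reset -> completed=1 acc=0 shift=0
byte[1]=0x8F cont=1 payload=0x0F: acc |= 15<<0 -> completed=1 acc=15 shift=7
byte[2]=0xD0 cont=1 payload=0x50: acc |= 80<<7 -> completed=1 acc=10255 shift=14
byte[3]=0x1E cont=0 payload=0x1E: varint #2 complete (value=501775); reset -> completed=2 acc=0 shift=0
byte[4]=0x86 cont=1 payload=0x06: acc |= 6<<0 -> completed=2 acc=6 shift=7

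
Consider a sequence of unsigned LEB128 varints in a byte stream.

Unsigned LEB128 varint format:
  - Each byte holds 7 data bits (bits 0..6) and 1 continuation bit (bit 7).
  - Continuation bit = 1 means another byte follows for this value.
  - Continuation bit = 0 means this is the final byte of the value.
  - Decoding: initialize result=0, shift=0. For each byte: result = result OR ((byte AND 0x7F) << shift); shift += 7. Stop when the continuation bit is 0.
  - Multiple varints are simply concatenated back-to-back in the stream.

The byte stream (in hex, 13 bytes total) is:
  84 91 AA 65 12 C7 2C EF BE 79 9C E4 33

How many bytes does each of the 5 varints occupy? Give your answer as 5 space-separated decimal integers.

Answer: 4 1 2 3 3

Derivation:
  byte[0]=0x84 cont=1 payload=0x04=4: acc |= 4<<0 -> acc=4 shift=7
  byte[1]=0x91 cont=1 payload=0x11=17: acc |= 17<<7 -> acc=2180 shift=14
  byte[2]=0xAA cont=1 payload=0x2A=42: acc |= 42<<14 -> acc=690308 shift=21
  byte[3]=0x65 cont=0 payload=0x65=101: acc |= 101<<21 -> acc=212502660 shift=28 [end]
Varint 1: bytes[0:4] = 84 91 AA 65 -> value 212502660 (4 byte(s))
  byte[4]=0x12 cont=0 payload=0x12=18: acc |= 18<<0 -> acc=18 shift=7 [end]
Varint 2: bytes[4:5] = 12 -> value 18 (1 byte(s))
  byte[5]=0xC7 cont=1 payload=0x47=71: acc |= 71<<0 -> acc=71 shift=7
  byte[6]=0x2C cont=0 payload=0x2C=44: acc |= 44<<7 -> acc=5703 shift=14 [end]
Varint 3: bytes[5:7] = C7 2C -> value 5703 (2 byte(s))
  byte[7]=0xEF cont=1 payload=0x6F=111: acc |= 111<<0 -> acc=111 shift=7
  byte[8]=0xBE cont=1 payload=0x3E=62: acc |= 62<<7 -> acc=8047 shift=14
  byte[9]=0x79 cont=0 payload=0x79=121: acc |= 121<<14 -> acc=1990511 shift=21 [end]
Varint 4: bytes[7:10] = EF BE 79 -> value 1990511 (3 byte(s))
  byte[10]=0x9C cont=1 payload=0x1C=28: acc |= 28<<0 -> acc=28 shift=7
  byte[11]=0xE4 cont=1 payload=0x64=100: acc |= 100<<7 -> acc=12828 shift=14
  byte[12]=0x33 cont=0 payload=0x33=51: acc |= 51<<14 -> acc=848412 shift=21 [end]
Varint 5: bytes[10:13] = 9C E4 33 -> value 848412 (3 byte(s))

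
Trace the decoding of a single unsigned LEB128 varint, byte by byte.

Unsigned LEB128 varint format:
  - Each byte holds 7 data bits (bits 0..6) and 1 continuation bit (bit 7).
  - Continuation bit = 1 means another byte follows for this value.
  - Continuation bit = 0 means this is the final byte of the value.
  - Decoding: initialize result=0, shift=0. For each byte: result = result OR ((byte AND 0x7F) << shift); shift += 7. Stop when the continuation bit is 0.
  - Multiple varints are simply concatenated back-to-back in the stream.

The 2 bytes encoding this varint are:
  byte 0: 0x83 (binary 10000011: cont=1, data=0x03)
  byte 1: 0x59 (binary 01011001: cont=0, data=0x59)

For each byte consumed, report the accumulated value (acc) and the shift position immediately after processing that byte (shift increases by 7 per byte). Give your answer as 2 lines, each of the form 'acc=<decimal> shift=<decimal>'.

Answer: acc=3 shift=7
acc=11395 shift=14

Derivation:
byte 0=0x83: payload=0x03=3, contrib = 3<<0 = 3; acc -> 3, shift -> 7
byte 1=0x59: payload=0x59=89, contrib = 89<<7 = 11392; acc -> 11395, shift -> 14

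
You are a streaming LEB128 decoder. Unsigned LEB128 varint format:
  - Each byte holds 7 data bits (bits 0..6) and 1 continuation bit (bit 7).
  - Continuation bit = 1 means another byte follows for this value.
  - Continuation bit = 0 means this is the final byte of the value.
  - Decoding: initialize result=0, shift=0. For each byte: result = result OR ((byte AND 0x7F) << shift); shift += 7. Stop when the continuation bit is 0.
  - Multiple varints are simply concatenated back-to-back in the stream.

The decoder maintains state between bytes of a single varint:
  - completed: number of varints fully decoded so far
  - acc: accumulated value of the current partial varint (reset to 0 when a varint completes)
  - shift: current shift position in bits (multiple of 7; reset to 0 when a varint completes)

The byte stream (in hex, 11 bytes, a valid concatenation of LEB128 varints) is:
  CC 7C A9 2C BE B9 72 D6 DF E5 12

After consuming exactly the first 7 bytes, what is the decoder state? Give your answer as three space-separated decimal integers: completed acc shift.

byte[0]=0xCC cont=1 payload=0x4C: acc |= 76<<0 -> completed=0 acc=76 shift=7
byte[1]=0x7C cont=0 payload=0x7C: varint #1 complete (value=15948); reset -> completed=1 acc=0 shift=0
byte[2]=0xA9 cont=1 payload=0x29: acc |= 41<<0 -> completed=1 acc=41 shift=7
byte[3]=0x2C cont=0 payload=0x2C: varint #2 complete (value=5673); reset -> completed=2 acc=0 shift=0
byte[4]=0xBE cont=1 payload=0x3E: acc |= 62<<0 -> completed=2 acc=62 shift=7
byte[5]=0xB9 cont=1 payload=0x39: acc |= 57<<7 -> completed=2 acc=7358 shift=14
byte[6]=0x72 cont=0 payload=0x72: varint #3 complete (value=1875134); reset -> completed=3 acc=0 shift=0

Answer: 3 0 0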